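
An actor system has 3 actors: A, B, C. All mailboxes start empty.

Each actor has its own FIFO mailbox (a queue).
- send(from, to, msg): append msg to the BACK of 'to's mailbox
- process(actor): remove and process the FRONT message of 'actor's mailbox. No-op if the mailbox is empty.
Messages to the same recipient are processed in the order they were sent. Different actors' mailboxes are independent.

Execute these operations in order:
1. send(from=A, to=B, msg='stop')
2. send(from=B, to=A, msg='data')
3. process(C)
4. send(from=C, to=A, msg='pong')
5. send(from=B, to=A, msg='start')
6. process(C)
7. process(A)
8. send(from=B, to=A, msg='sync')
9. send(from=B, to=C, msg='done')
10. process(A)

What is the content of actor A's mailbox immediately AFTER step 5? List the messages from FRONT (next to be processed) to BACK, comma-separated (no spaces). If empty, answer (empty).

After 1 (send(from=A, to=B, msg='stop')): A:[] B:[stop] C:[]
After 2 (send(from=B, to=A, msg='data')): A:[data] B:[stop] C:[]
After 3 (process(C)): A:[data] B:[stop] C:[]
After 4 (send(from=C, to=A, msg='pong')): A:[data,pong] B:[stop] C:[]
After 5 (send(from=B, to=A, msg='start')): A:[data,pong,start] B:[stop] C:[]

data,pong,start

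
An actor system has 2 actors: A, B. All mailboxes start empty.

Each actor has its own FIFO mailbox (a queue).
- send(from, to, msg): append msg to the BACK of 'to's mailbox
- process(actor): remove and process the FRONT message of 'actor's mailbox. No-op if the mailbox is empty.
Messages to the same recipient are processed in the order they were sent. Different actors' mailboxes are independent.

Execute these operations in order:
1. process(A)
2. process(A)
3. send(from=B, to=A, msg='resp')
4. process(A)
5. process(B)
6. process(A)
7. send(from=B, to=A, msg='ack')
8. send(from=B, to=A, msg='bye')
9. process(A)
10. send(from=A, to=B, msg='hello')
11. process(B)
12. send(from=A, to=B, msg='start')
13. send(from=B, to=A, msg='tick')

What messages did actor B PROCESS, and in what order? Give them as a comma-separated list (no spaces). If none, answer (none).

After 1 (process(A)): A:[] B:[]
After 2 (process(A)): A:[] B:[]
After 3 (send(from=B, to=A, msg='resp')): A:[resp] B:[]
After 4 (process(A)): A:[] B:[]
After 5 (process(B)): A:[] B:[]
After 6 (process(A)): A:[] B:[]
After 7 (send(from=B, to=A, msg='ack')): A:[ack] B:[]
After 8 (send(from=B, to=A, msg='bye')): A:[ack,bye] B:[]
After 9 (process(A)): A:[bye] B:[]
After 10 (send(from=A, to=B, msg='hello')): A:[bye] B:[hello]
After 11 (process(B)): A:[bye] B:[]
After 12 (send(from=A, to=B, msg='start')): A:[bye] B:[start]
After 13 (send(from=B, to=A, msg='tick')): A:[bye,tick] B:[start]

Answer: hello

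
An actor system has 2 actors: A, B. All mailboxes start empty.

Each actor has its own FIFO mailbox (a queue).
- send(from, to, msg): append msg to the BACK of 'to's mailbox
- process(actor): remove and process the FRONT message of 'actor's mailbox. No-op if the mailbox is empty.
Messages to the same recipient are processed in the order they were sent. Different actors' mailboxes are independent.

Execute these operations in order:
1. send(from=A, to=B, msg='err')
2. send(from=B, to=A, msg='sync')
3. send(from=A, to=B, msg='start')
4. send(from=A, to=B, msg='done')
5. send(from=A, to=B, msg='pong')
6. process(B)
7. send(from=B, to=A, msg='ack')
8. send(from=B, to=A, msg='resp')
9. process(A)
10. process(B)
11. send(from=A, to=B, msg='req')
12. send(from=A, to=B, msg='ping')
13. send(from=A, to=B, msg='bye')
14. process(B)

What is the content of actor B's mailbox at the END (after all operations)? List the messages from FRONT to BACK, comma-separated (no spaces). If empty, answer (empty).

After 1 (send(from=A, to=B, msg='err')): A:[] B:[err]
After 2 (send(from=B, to=A, msg='sync')): A:[sync] B:[err]
After 3 (send(from=A, to=B, msg='start')): A:[sync] B:[err,start]
After 4 (send(from=A, to=B, msg='done')): A:[sync] B:[err,start,done]
After 5 (send(from=A, to=B, msg='pong')): A:[sync] B:[err,start,done,pong]
After 6 (process(B)): A:[sync] B:[start,done,pong]
After 7 (send(from=B, to=A, msg='ack')): A:[sync,ack] B:[start,done,pong]
After 8 (send(from=B, to=A, msg='resp')): A:[sync,ack,resp] B:[start,done,pong]
After 9 (process(A)): A:[ack,resp] B:[start,done,pong]
After 10 (process(B)): A:[ack,resp] B:[done,pong]
After 11 (send(from=A, to=B, msg='req')): A:[ack,resp] B:[done,pong,req]
After 12 (send(from=A, to=B, msg='ping')): A:[ack,resp] B:[done,pong,req,ping]
After 13 (send(from=A, to=B, msg='bye')): A:[ack,resp] B:[done,pong,req,ping,bye]
After 14 (process(B)): A:[ack,resp] B:[pong,req,ping,bye]

Answer: pong,req,ping,bye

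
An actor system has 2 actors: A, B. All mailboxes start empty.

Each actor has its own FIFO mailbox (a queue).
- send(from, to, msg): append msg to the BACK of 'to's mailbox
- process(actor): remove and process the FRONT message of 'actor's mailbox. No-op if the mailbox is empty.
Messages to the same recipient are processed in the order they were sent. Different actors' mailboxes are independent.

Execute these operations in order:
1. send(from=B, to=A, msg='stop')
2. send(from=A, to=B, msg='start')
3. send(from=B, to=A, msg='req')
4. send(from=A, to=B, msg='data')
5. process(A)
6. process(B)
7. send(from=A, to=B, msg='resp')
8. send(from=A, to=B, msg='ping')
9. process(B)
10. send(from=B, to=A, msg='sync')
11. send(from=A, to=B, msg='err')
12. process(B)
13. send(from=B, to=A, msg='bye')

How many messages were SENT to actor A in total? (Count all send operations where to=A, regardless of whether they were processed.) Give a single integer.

After 1 (send(from=B, to=A, msg='stop')): A:[stop] B:[]
After 2 (send(from=A, to=B, msg='start')): A:[stop] B:[start]
After 3 (send(from=B, to=A, msg='req')): A:[stop,req] B:[start]
After 4 (send(from=A, to=B, msg='data')): A:[stop,req] B:[start,data]
After 5 (process(A)): A:[req] B:[start,data]
After 6 (process(B)): A:[req] B:[data]
After 7 (send(from=A, to=B, msg='resp')): A:[req] B:[data,resp]
After 8 (send(from=A, to=B, msg='ping')): A:[req] B:[data,resp,ping]
After 9 (process(B)): A:[req] B:[resp,ping]
After 10 (send(from=B, to=A, msg='sync')): A:[req,sync] B:[resp,ping]
After 11 (send(from=A, to=B, msg='err')): A:[req,sync] B:[resp,ping,err]
After 12 (process(B)): A:[req,sync] B:[ping,err]
After 13 (send(from=B, to=A, msg='bye')): A:[req,sync,bye] B:[ping,err]

Answer: 4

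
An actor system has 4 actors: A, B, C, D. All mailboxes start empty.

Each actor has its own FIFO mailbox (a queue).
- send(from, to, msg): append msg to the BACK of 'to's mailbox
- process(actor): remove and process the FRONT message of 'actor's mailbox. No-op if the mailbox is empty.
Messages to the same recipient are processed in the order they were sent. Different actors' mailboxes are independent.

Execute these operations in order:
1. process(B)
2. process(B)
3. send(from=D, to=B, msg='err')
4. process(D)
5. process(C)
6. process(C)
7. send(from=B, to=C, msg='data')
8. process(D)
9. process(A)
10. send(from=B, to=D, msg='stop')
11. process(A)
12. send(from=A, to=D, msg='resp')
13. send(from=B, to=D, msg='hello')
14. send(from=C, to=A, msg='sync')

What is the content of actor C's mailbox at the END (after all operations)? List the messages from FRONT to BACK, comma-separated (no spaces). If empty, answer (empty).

After 1 (process(B)): A:[] B:[] C:[] D:[]
After 2 (process(B)): A:[] B:[] C:[] D:[]
After 3 (send(from=D, to=B, msg='err')): A:[] B:[err] C:[] D:[]
After 4 (process(D)): A:[] B:[err] C:[] D:[]
After 5 (process(C)): A:[] B:[err] C:[] D:[]
After 6 (process(C)): A:[] B:[err] C:[] D:[]
After 7 (send(from=B, to=C, msg='data')): A:[] B:[err] C:[data] D:[]
After 8 (process(D)): A:[] B:[err] C:[data] D:[]
After 9 (process(A)): A:[] B:[err] C:[data] D:[]
After 10 (send(from=B, to=D, msg='stop')): A:[] B:[err] C:[data] D:[stop]
After 11 (process(A)): A:[] B:[err] C:[data] D:[stop]
After 12 (send(from=A, to=D, msg='resp')): A:[] B:[err] C:[data] D:[stop,resp]
After 13 (send(from=B, to=D, msg='hello')): A:[] B:[err] C:[data] D:[stop,resp,hello]
After 14 (send(from=C, to=A, msg='sync')): A:[sync] B:[err] C:[data] D:[stop,resp,hello]

Answer: data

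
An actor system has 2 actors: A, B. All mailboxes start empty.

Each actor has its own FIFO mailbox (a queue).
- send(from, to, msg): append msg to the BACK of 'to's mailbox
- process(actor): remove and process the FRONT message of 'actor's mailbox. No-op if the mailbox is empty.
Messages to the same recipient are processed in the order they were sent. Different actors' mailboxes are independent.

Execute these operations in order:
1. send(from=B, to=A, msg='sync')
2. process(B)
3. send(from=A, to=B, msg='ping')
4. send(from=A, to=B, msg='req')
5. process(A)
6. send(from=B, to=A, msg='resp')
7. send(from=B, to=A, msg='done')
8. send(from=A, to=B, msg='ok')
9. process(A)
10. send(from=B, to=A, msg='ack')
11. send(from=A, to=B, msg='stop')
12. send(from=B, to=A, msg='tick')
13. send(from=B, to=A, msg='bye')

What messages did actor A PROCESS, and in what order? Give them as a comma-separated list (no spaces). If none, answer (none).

Answer: sync,resp

Derivation:
After 1 (send(from=B, to=A, msg='sync')): A:[sync] B:[]
After 2 (process(B)): A:[sync] B:[]
After 3 (send(from=A, to=B, msg='ping')): A:[sync] B:[ping]
After 4 (send(from=A, to=B, msg='req')): A:[sync] B:[ping,req]
After 5 (process(A)): A:[] B:[ping,req]
After 6 (send(from=B, to=A, msg='resp')): A:[resp] B:[ping,req]
After 7 (send(from=B, to=A, msg='done')): A:[resp,done] B:[ping,req]
After 8 (send(from=A, to=B, msg='ok')): A:[resp,done] B:[ping,req,ok]
After 9 (process(A)): A:[done] B:[ping,req,ok]
After 10 (send(from=B, to=A, msg='ack')): A:[done,ack] B:[ping,req,ok]
After 11 (send(from=A, to=B, msg='stop')): A:[done,ack] B:[ping,req,ok,stop]
After 12 (send(from=B, to=A, msg='tick')): A:[done,ack,tick] B:[ping,req,ok,stop]
After 13 (send(from=B, to=A, msg='bye')): A:[done,ack,tick,bye] B:[ping,req,ok,stop]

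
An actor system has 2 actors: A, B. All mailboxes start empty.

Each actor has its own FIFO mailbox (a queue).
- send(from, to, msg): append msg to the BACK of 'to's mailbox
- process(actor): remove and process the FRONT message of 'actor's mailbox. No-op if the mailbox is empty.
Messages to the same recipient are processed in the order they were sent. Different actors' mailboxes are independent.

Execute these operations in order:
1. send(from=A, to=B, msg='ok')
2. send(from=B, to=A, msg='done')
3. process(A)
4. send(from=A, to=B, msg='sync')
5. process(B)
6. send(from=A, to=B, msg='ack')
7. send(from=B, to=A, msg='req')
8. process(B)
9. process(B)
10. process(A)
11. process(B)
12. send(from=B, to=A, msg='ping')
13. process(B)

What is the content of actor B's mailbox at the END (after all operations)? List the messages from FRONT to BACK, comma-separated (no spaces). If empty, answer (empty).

After 1 (send(from=A, to=B, msg='ok')): A:[] B:[ok]
After 2 (send(from=B, to=A, msg='done')): A:[done] B:[ok]
After 3 (process(A)): A:[] B:[ok]
After 4 (send(from=A, to=B, msg='sync')): A:[] B:[ok,sync]
After 5 (process(B)): A:[] B:[sync]
After 6 (send(from=A, to=B, msg='ack')): A:[] B:[sync,ack]
After 7 (send(from=B, to=A, msg='req')): A:[req] B:[sync,ack]
After 8 (process(B)): A:[req] B:[ack]
After 9 (process(B)): A:[req] B:[]
After 10 (process(A)): A:[] B:[]
After 11 (process(B)): A:[] B:[]
After 12 (send(from=B, to=A, msg='ping')): A:[ping] B:[]
After 13 (process(B)): A:[ping] B:[]

Answer: (empty)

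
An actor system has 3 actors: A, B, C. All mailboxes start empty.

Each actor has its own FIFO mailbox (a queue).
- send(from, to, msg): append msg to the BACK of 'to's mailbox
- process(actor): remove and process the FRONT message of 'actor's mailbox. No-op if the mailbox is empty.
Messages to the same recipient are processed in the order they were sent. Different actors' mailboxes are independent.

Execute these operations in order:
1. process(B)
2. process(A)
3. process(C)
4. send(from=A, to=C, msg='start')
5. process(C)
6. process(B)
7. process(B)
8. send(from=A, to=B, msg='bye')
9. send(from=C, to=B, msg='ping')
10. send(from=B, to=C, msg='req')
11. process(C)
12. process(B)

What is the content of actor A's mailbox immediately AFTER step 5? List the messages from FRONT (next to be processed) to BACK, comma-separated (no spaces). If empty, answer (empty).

After 1 (process(B)): A:[] B:[] C:[]
After 2 (process(A)): A:[] B:[] C:[]
After 3 (process(C)): A:[] B:[] C:[]
After 4 (send(from=A, to=C, msg='start')): A:[] B:[] C:[start]
After 5 (process(C)): A:[] B:[] C:[]

(empty)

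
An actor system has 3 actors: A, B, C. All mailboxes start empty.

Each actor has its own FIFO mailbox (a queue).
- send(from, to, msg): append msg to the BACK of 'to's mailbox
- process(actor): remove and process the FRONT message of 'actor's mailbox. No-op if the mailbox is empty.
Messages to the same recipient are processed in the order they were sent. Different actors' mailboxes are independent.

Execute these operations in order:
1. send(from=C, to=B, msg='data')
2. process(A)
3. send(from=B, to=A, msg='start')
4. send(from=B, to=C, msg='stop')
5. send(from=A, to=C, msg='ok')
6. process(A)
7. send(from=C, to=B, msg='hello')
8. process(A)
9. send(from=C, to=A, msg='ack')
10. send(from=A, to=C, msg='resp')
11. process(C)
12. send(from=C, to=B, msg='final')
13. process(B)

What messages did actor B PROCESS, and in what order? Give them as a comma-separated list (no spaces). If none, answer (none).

Answer: data

Derivation:
After 1 (send(from=C, to=B, msg='data')): A:[] B:[data] C:[]
After 2 (process(A)): A:[] B:[data] C:[]
After 3 (send(from=B, to=A, msg='start')): A:[start] B:[data] C:[]
After 4 (send(from=B, to=C, msg='stop')): A:[start] B:[data] C:[stop]
After 5 (send(from=A, to=C, msg='ok')): A:[start] B:[data] C:[stop,ok]
After 6 (process(A)): A:[] B:[data] C:[stop,ok]
After 7 (send(from=C, to=B, msg='hello')): A:[] B:[data,hello] C:[stop,ok]
After 8 (process(A)): A:[] B:[data,hello] C:[stop,ok]
After 9 (send(from=C, to=A, msg='ack')): A:[ack] B:[data,hello] C:[stop,ok]
After 10 (send(from=A, to=C, msg='resp')): A:[ack] B:[data,hello] C:[stop,ok,resp]
After 11 (process(C)): A:[ack] B:[data,hello] C:[ok,resp]
After 12 (send(from=C, to=B, msg='final')): A:[ack] B:[data,hello,final] C:[ok,resp]
After 13 (process(B)): A:[ack] B:[hello,final] C:[ok,resp]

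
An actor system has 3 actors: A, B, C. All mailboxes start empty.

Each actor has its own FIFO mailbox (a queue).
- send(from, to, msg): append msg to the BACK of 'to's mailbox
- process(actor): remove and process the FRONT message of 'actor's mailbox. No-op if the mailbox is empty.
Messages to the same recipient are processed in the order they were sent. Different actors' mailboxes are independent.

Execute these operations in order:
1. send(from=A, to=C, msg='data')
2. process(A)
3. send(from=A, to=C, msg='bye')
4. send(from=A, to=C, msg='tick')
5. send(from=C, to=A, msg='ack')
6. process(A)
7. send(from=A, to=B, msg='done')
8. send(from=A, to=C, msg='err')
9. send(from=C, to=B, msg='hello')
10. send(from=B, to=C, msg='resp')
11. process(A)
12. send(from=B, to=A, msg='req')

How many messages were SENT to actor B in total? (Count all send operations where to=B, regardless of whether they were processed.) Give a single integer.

Answer: 2

Derivation:
After 1 (send(from=A, to=C, msg='data')): A:[] B:[] C:[data]
After 2 (process(A)): A:[] B:[] C:[data]
After 3 (send(from=A, to=C, msg='bye')): A:[] B:[] C:[data,bye]
After 4 (send(from=A, to=C, msg='tick')): A:[] B:[] C:[data,bye,tick]
After 5 (send(from=C, to=A, msg='ack')): A:[ack] B:[] C:[data,bye,tick]
After 6 (process(A)): A:[] B:[] C:[data,bye,tick]
After 7 (send(from=A, to=B, msg='done')): A:[] B:[done] C:[data,bye,tick]
After 8 (send(from=A, to=C, msg='err')): A:[] B:[done] C:[data,bye,tick,err]
After 9 (send(from=C, to=B, msg='hello')): A:[] B:[done,hello] C:[data,bye,tick,err]
After 10 (send(from=B, to=C, msg='resp')): A:[] B:[done,hello] C:[data,bye,tick,err,resp]
After 11 (process(A)): A:[] B:[done,hello] C:[data,bye,tick,err,resp]
After 12 (send(from=B, to=A, msg='req')): A:[req] B:[done,hello] C:[data,bye,tick,err,resp]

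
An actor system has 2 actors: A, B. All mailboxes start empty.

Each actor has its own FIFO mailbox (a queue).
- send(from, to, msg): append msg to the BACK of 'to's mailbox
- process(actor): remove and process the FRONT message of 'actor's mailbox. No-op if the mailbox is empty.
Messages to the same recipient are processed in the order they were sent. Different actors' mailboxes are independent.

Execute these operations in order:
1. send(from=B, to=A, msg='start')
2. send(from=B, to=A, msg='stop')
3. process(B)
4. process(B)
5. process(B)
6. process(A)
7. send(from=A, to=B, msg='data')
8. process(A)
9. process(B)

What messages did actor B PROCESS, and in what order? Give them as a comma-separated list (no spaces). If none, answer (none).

Answer: data

Derivation:
After 1 (send(from=B, to=A, msg='start')): A:[start] B:[]
After 2 (send(from=B, to=A, msg='stop')): A:[start,stop] B:[]
After 3 (process(B)): A:[start,stop] B:[]
After 4 (process(B)): A:[start,stop] B:[]
After 5 (process(B)): A:[start,stop] B:[]
After 6 (process(A)): A:[stop] B:[]
After 7 (send(from=A, to=B, msg='data')): A:[stop] B:[data]
After 8 (process(A)): A:[] B:[data]
After 9 (process(B)): A:[] B:[]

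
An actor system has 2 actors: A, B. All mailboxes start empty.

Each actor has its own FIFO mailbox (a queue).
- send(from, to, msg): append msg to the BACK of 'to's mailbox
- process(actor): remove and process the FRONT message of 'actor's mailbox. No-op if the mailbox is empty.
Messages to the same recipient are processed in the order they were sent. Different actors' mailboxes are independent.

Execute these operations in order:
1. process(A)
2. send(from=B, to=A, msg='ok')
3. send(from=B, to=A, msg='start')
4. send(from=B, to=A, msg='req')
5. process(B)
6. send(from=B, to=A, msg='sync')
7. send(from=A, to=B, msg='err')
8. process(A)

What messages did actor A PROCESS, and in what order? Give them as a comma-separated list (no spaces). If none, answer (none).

Answer: ok

Derivation:
After 1 (process(A)): A:[] B:[]
After 2 (send(from=B, to=A, msg='ok')): A:[ok] B:[]
After 3 (send(from=B, to=A, msg='start')): A:[ok,start] B:[]
After 4 (send(from=B, to=A, msg='req')): A:[ok,start,req] B:[]
After 5 (process(B)): A:[ok,start,req] B:[]
After 6 (send(from=B, to=A, msg='sync')): A:[ok,start,req,sync] B:[]
After 7 (send(from=A, to=B, msg='err')): A:[ok,start,req,sync] B:[err]
After 8 (process(A)): A:[start,req,sync] B:[err]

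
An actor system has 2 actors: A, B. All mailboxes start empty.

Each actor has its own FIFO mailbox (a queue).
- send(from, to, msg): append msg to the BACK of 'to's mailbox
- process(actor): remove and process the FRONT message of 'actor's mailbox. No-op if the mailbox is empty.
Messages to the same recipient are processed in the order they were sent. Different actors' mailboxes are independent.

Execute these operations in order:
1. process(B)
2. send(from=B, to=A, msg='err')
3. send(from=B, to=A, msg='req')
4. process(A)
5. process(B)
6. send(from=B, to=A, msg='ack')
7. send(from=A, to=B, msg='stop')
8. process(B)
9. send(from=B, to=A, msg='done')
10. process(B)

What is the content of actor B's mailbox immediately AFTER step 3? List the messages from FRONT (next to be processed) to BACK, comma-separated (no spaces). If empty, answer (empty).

After 1 (process(B)): A:[] B:[]
After 2 (send(from=B, to=A, msg='err')): A:[err] B:[]
After 3 (send(from=B, to=A, msg='req')): A:[err,req] B:[]

(empty)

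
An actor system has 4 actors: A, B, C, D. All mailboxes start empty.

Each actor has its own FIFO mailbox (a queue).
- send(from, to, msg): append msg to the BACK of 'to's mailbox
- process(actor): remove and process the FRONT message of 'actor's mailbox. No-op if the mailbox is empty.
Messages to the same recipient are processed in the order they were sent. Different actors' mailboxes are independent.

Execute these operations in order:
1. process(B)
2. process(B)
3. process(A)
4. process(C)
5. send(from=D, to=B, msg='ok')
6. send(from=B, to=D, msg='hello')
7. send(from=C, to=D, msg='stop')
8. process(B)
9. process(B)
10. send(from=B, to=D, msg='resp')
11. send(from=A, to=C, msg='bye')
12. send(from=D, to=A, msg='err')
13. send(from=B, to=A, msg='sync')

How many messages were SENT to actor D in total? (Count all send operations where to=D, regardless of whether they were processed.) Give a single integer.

Answer: 3

Derivation:
After 1 (process(B)): A:[] B:[] C:[] D:[]
After 2 (process(B)): A:[] B:[] C:[] D:[]
After 3 (process(A)): A:[] B:[] C:[] D:[]
After 4 (process(C)): A:[] B:[] C:[] D:[]
After 5 (send(from=D, to=B, msg='ok')): A:[] B:[ok] C:[] D:[]
After 6 (send(from=B, to=D, msg='hello')): A:[] B:[ok] C:[] D:[hello]
After 7 (send(from=C, to=D, msg='stop')): A:[] B:[ok] C:[] D:[hello,stop]
After 8 (process(B)): A:[] B:[] C:[] D:[hello,stop]
After 9 (process(B)): A:[] B:[] C:[] D:[hello,stop]
After 10 (send(from=B, to=D, msg='resp')): A:[] B:[] C:[] D:[hello,stop,resp]
After 11 (send(from=A, to=C, msg='bye')): A:[] B:[] C:[bye] D:[hello,stop,resp]
After 12 (send(from=D, to=A, msg='err')): A:[err] B:[] C:[bye] D:[hello,stop,resp]
After 13 (send(from=B, to=A, msg='sync')): A:[err,sync] B:[] C:[bye] D:[hello,stop,resp]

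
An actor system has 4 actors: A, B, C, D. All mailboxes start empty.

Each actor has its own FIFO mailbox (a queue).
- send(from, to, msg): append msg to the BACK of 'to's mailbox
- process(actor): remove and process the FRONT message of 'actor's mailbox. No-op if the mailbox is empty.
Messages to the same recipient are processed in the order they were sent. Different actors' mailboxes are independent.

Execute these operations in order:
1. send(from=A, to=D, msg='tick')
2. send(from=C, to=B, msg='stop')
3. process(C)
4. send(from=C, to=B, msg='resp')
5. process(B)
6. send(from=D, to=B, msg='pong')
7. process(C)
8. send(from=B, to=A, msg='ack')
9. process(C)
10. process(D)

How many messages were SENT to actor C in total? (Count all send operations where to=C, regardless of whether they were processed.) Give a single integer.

Answer: 0

Derivation:
After 1 (send(from=A, to=D, msg='tick')): A:[] B:[] C:[] D:[tick]
After 2 (send(from=C, to=B, msg='stop')): A:[] B:[stop] C:[] D:[tick]
After 3 (process(C)): A:[] B:[stop] C:[] D:[tick]
After 4 (send(from=C, to=B, msg='resp')): A:[] B:[stop,resp] C:[] D:[tick]
After 5 (process(B)): A:[] B:[resp] C:[] D:[tick]
After 6 (send(from=D, to=B, msg='pong')): A:[] B:[resp,pong] C:[] D:[tick]
After 7 (process(C)): A:[] B:[resp,pong] C:[] D:[tick]
After 8 (send(from=B, to=A, msg='ack')): A:[ack] B:[resp,pong] C:[] D:[tick]
After 9 (process(C)): A:[ack] B:[resp,pong] C:[] D:[tick]
After 10 (process(D)): A:[ack] B:[resp,pong] C:[] D:[]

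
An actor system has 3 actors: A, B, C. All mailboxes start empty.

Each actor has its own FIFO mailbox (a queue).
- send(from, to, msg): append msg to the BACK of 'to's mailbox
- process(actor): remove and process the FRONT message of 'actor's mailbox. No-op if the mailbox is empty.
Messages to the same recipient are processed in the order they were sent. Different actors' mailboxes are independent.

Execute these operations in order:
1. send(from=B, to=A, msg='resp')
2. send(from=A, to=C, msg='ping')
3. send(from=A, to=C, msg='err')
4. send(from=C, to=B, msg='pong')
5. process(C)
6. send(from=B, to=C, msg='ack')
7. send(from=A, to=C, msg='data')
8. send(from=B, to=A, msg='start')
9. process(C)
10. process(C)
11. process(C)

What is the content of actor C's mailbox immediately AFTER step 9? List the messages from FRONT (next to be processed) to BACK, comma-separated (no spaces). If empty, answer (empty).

After 1 (send(from=B, to=A, msg='resp')): A:[resp] B:[] C:[]
After 2 (send(from=A, to=C, msg='ping')): A:[resp] B:[] C:[ping]
After 3 (send(from=A, to=C, msg='err')): A:[resp] B:[] C:[ping,err]
After 4 (send(from=C, to=B, msg='pong')): A:[resp] B:[pong] C:[ping,err]
After 5 (process(C)): A:[resp] B:[pong] C:[err]
After 6 (send(from=B, to=C, msg='ack')): A:[resp] B:[pong] C:[err,ack]
After 7 (send(from=A, to=C, msg='data')): A:[resp] B:[pong] C:[err,ack,data]
After 8 (send(from=B, to=A, msg='start')): A:[resp,start] B:[pong] C:[err,ack,data]
After 9 (process(C)): A:[resp,start] B:[pong] C:[ack,data]

ack,data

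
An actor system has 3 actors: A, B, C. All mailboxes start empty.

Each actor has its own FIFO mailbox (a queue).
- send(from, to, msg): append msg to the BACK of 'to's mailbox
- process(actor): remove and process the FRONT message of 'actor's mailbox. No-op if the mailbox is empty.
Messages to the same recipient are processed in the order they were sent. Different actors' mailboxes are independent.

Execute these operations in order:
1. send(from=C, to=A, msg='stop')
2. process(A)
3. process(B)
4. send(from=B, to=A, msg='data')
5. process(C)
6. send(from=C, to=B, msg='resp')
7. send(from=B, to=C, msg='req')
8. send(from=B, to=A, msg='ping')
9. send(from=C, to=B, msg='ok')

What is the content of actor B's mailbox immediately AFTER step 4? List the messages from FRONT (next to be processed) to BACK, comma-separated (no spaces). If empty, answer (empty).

After 1 (send(from=C, to=A, msg='stop')): A:[stop] B:[] C:[]
After 2 (process(A)): A:[] B:[] C:[]
After 3 (process(B)): A:[] B:[] C:[]
After 4 (send(from=B, to=A, msg='data')): A:[data] B:[] C:[]

(empty)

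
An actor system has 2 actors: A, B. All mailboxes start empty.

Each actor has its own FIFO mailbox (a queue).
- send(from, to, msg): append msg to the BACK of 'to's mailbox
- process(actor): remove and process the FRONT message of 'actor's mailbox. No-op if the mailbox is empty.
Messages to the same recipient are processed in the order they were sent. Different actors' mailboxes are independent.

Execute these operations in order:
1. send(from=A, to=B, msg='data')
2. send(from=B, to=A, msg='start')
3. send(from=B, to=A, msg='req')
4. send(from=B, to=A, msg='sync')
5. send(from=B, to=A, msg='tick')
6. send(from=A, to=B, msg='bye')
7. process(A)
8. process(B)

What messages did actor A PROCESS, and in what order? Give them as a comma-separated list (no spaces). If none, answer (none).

Answer: start

Derivation:
After 1 (send(from=A, to=B, msg='data')): A:[] B:[data]
After 2 (send(from=B, to=A, msg='start')): A:[start] B:[data]
After 3 (send(from=B, to=A, msg='req')): A:[start,req] B:[data]
After 4 (send(from=B, to=A, msg='sync')): A:[start,req,sync] B:[data]
After 5 (send(from=B, to=A, msg='tick')): A:[start,req,sync,tick] B:[data]
After 6 (send(from=A, to=B, msg='bye')): A:[start,req,sync,tick] B:[data,bye]
After 7 (process(A)): A:[req,sync,tick] B:[data,bye]
After 8 (process(B)): A:[req,sync,tick] B:[bye]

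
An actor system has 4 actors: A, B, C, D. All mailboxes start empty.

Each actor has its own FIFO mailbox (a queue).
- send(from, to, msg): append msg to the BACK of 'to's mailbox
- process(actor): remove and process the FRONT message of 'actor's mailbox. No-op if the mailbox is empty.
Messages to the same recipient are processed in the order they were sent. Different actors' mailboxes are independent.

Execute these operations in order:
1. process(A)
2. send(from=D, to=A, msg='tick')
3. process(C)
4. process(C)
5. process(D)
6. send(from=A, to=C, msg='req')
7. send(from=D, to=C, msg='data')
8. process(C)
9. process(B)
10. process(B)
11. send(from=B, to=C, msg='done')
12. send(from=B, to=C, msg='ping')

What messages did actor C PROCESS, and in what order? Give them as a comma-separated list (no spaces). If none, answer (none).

After 1 (process(A)): A:[] B:[] C:[] D:[]
After 2 (send(from=D, to=A, msg='tick')): A:[tick] B:[] C:[] D:[]
After 3 (process(C)): A:[tick] B:[] C:[] D:[]
After 4 (process(C)): A:[tick] B:[] C:[] D:[]
After 5 (process(D)): A:[tick] B:[] C:[] D:[]
After 6 (send(from=A, to=C, msg='req')): A:[tick] B:[] C:[req] D:[]
After 7 (send(from=D, to=C, msg='data')): A:[tick] B:[] C:[req,data] D:[]
After 8 (process(C)): A:[tick] B:[] C:[data] D:[]
After 9 (process(B)): A:[tick] B:[] C:[data] D:[]
After 10 (process(B)): A:[tick] B:[] C:[data] D:[]
After 11 (send(from=B, to=C, msg='done')): A:[tick] B:[] C:[data,done] D:[]
After 12 (send(from=B, to=C, msg='ping')): A:[tick] B:[] C:[data,done,ping] D:[]

Answer: req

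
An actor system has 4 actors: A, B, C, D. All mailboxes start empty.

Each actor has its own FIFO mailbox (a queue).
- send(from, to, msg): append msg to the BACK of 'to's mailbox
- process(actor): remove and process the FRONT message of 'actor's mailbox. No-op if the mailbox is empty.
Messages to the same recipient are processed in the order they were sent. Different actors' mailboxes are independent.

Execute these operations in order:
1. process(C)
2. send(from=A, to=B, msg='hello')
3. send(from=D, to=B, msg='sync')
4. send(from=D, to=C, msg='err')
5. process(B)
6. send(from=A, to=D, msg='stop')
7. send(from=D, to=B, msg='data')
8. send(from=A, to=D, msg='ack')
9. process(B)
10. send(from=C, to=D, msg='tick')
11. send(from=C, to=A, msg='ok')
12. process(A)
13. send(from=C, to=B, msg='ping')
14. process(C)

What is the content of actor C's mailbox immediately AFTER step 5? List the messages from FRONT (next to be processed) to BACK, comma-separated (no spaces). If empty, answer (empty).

After 1 (process(C)): A:[] B:[] C:[] D:[]
After 2 (send(from=A, to=B, msg='hello')): A:[] B:[hello] C:[] D:[]
After 3 (send(from=D, to=B, msg='sync')): A:[] B:[hello,sync] C:[] D:[]
After 4 (send(from=D, to=C, msg='err')): A:[] B:[hello,sync] C:[err] D:[]
After 5 (process(B)): A:[] B:[sync] C:[err] D:[]

err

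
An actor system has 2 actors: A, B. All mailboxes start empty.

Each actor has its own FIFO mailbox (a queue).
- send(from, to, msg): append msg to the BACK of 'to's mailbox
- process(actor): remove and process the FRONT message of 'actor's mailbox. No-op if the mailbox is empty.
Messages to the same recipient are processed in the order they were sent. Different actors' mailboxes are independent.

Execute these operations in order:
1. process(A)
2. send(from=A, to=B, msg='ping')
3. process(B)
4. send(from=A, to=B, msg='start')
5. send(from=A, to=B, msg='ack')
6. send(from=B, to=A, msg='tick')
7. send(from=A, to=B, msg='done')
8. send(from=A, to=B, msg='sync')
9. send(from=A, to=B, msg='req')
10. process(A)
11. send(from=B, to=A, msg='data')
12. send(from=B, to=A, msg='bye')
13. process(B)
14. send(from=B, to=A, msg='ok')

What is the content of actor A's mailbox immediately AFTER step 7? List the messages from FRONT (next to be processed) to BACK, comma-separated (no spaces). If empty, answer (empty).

After 1 (process(A)): A:[] B:[]
After 2 (send(from=A, to=B, msg='ping')): A:[] B:[ping]
After 3 (process(B)): A:[] B:[]
After 4 (send(from=A, to=B, msg='start')): A:[] B:[start]
After 5 (send(from=A, to=B, msg='ack')): A:[] B:[start,ack]
After 6 (send(from=B, to=A, msg='tick')): A:[tick] B:[start,ack]
After 7 (send(from=A, to=B, msg='done')): A:[tick] B:[start,ack,done]

tick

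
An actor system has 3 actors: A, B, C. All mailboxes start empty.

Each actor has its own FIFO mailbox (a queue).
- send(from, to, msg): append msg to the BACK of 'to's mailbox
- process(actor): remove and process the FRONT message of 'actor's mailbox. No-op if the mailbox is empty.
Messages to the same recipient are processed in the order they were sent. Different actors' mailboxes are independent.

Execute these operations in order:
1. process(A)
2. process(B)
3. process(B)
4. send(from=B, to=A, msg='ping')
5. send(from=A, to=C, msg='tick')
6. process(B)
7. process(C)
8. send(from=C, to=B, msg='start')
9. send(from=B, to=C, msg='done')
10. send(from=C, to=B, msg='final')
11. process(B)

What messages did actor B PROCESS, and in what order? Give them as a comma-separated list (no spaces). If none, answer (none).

Answer: start

Derivation:
After 1 (process(A)): A:[] B:[] C:[]
After 2 (process(B)): A:[] B:[] C:[]
After 3 (process(B)): A:[] B:[] C:[]
After 4 (send(from=B, to=A, msg='ping')): A:[ping] B:[] C:[]
After 5 (send(from=A, to=C, msg='tick')): A:[ping] B:[] C:[tick]
After 6 (process(B)): A:[ping] B:[] C:[tick]
After 7 (process(C)): A:[ping] B:[] C:[]
After 8 (send(from=C, to=B, msg='start')): A:[ping] B:[start] C:[]
After 9 (send(from=B, to=C, msg='done')): A:[ping] B:[start] C:[done]
After 10 (send(from=C, to=B, msg='final')): A:[ping] B:[start,final] C:[done]
After 11 (process(B)): A:[ping] B:[final] C:[done]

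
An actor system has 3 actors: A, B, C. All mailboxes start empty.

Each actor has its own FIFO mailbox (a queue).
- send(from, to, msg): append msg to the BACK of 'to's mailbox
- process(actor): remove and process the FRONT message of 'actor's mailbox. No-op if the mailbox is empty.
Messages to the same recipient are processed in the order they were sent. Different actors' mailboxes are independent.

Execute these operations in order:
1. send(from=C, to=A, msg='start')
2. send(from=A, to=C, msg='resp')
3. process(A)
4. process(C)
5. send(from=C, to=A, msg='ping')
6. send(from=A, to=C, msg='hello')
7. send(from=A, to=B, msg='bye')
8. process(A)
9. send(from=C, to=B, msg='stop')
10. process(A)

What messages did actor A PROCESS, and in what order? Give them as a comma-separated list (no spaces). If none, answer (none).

After 1 (send(from=C, to=A, msg='start')): A:[start] B:[] C:[]
After 2 (send(from=A, to=C, msg='resp')): A:[start] B:[] C:[resp]
After 3 (process(A)): A:[] B:[] C:[resp]
After 4 (process(C)): A:[] B:[] C:[]
After 5 (send(from=C, to=A, msg='ping')): A:[ping] B:[] C:[]
After 6 (send(from=A, to=C, msg='hello')): A:[ping] B:[] C:[hello]
After 7 (send(from=A, to=B, msg='bye')): A:[ping] B:[bye] C:[hello]
After 8 (process(A)): A:[] B:[bye] C:[hello]
After 9 (send(from=C, to=B, msg='stop')): A:[] B:[bye,stop] C:[hello]
After 10 (process(A)): A:[] B:[bye,stop] C:[hello]

Answer: start,ping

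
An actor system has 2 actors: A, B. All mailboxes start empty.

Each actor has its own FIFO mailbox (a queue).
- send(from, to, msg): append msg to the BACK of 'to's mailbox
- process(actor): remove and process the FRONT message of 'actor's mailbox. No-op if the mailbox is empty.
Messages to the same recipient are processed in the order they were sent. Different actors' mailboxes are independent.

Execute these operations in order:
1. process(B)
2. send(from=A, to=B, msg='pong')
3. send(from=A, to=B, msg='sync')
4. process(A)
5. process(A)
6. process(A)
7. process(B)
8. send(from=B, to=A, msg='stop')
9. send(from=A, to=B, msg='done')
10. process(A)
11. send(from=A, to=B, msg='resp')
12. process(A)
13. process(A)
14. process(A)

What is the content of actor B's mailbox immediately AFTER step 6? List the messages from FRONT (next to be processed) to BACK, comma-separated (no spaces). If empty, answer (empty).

After 1 (process(B)): A:[] B:[]
After 2 (send(from=A, to=B, msg='pong')): A:[] B:[pong]
After 3 (send(from=A, to=B, msg='sync')): A:[] B:[pong,sync]
After 4 (process(A)): A:[] B:[pong,sync]
After 5 (process(A)): A:[] B:[pong,sync]
After 6 (process(A)): A:[] B:[pong,sync]

pong,sync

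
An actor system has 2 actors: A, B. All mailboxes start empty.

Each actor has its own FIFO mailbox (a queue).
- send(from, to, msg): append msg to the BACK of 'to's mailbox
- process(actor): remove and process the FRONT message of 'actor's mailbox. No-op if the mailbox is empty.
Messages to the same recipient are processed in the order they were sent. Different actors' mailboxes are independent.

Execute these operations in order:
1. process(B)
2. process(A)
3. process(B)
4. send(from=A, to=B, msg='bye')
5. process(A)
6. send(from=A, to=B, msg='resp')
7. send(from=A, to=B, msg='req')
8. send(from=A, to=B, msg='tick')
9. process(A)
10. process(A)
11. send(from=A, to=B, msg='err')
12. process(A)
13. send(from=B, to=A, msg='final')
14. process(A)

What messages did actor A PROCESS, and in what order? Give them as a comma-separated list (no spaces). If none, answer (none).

Answer: final

Derivation:
After 1 (process(B)): A:[] B:[]
After 2 (process(A)): A:[] B:[]
After 3 (process(B)): A:[] B:[]
After 4 (send(from=A, to=B, msg='bye')): A:[] B:[bye]
After 5 (process(A)): A:[] B:[bye]
After 6 (send(from=A, to=B, msg='resp')): A:[] B:[bye,resp]
After 7 (send(from=A, to=B, msg='req')): A:[] B:[bye,resp,req]
After 8 (send(from=A, to=B, msg='tick')): A:[] B:[bye,resp,req,tick]
After 9 (process(A)): A:[] B:[bye,resp,req,tick]
After 10 (process(A)): A:[] B:[bye,resp,req,tick]
After 11 (send(from=A, to=B, msg='err')): A:[] B:[bye,resp,req,tick,err]
After 12 (process(A)): A:[] B:[bye,resp,req,tick,err]
After 13 (send(from=B, to=A, msg='final')): A:[final] B:[bye,resp,req,tick,err]
After 14 (process(A)): A:[] B:[bye,resp,req,tick,err]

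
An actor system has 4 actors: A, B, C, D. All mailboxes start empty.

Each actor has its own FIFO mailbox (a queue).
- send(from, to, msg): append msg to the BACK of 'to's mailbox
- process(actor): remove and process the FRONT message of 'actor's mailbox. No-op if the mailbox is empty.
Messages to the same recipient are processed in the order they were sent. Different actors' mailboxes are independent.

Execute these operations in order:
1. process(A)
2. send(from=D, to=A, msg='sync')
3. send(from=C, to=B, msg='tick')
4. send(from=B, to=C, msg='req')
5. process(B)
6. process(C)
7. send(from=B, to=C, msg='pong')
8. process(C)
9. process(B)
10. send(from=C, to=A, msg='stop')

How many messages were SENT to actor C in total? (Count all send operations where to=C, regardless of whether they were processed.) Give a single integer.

Answer: 2

Derivation:
After 1 (process(A)): A:[] B:[] C:[] D:[]
After 2 (send(from=D, to=A, msg='sync')): A:[sync] B:[] C:[] D:[]
After 3 (send(from=C, to=B, msg='tick')): A:[sync] B:[tick] C:[] D:[]
After 4 (send(from=B, to=C, msg='req')): A:[sync] B:[tick] C:[req] D:[]
After 5 (process(B)): A:[sync] B:[] C:[req] D:[]
After 6 (process(C)): A:[sync] B:[] C:[] D:[]
After 7 (send(from=B, to=C, msg='pong')): A:[sync] B:[] C:[pong] D:[]
After 8 (process(C)): A:[sync] B:[] C:[] D:[]
After 9 (process(B)): A:[sync] B:[] C:[] D:[]
After 10 (send(from=C, to=A, msg='stop')): A:[sync,stop] B:[] C:[] D:[]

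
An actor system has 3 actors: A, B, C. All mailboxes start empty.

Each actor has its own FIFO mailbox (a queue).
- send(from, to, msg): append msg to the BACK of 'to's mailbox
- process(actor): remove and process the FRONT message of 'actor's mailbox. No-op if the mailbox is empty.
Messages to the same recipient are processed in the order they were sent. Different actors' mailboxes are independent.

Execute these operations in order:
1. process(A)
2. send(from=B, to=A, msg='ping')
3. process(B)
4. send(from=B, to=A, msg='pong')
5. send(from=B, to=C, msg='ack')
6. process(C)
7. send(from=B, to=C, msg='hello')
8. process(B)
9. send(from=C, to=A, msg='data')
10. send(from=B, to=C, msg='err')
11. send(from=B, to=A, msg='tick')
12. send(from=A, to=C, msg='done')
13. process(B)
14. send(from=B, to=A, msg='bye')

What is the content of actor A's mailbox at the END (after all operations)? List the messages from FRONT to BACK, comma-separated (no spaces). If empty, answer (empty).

After 1 (process(A)): A:[] B:[] C:[]
After 2 (send(from=B, to=A, msg='ping')): A:[ping] B:[] C:[]
After 3 (process(B)): A:[ping] B:[] C:[]
After 4 (send(from=B, to=A, msg='pong')): A:[ping,pong] B:[] C:[]
After 5 (send(from=B, to=C, msg='ack')): A:[ping,pong] B:[] C:[ack]
After 6 (process(C)): A:[ping,pong] B:[] C:[]
After 7 (send(from=B, to=C, msg='hello')): A:[ping,pong] B:[] C:[hello]
After 8 (process(B)): A:[ping,pong] B:[] C:[hello]
After 9 (send(from=C, to=A, msg='data')): A:[ping,pong,data] B:[] C:[hello]
After 10 (send(from=B, to=C, msg='err')): A:[ping,pong,data] B:[] C:[hello,err]
After 11 (send(from=B, to=A, msg='tick')): A:[ping,pong,data,tick] B:[] C:[hello,err]
After 12 (send(from=A, to=C, msg='done')): A:[ping,pong,data,tick] B:[] C:[hello,err,done]
After 13 (process(B)): A:[ping,pong,data,tick] B:[] C:[hello,err,done]
After 14 (send(from=B, to=A, msg='bye')): A:[ping,pong,data,tick,bye] B:[] C:[hello,err,done]

Answer: ping,pong,data,tick,bye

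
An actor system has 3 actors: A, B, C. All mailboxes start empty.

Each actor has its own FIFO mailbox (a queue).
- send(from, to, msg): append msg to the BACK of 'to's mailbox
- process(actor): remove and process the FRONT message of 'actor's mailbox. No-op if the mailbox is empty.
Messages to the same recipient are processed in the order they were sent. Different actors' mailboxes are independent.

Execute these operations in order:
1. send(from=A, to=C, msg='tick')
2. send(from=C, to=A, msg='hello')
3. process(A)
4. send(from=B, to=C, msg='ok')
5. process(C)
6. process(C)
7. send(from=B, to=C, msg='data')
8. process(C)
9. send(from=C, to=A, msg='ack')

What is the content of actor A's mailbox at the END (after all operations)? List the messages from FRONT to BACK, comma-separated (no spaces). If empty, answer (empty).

After 1 (send(from=A, to=C, msg='tick')): A:[] B:[] C:[tick]
After 2 (send(from=C, to=A, msg='hello')): A:[hello] B:[] C:[tick]
After 3 (process(A)): A:[] B:[] C:[tick]
After 4 (send(from=B, to=C, msg='ok')): A:[] B:[] C:[tick,ok]
After 5 (process(C)): A:[] B:[] C:[ok]
After 6 (process(C)): A:[] B:[] C:[]
After 7 (send(from=B, to=C, msg='data')): A:[] B:[] C:[data]
After 8 (process(C)): A:[] B:[] C:[]
After 9 (send(from=C, to=A, msg='ack')): A:[ack] B:[] C:[]

Answer: ack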